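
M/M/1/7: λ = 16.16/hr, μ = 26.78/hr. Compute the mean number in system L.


ρ = 16.16/26.78 = 0.6034
L = ρ[1 − (K+1)ρ^K + Kρ^(K+1)] / [(1−ρ)(1−ρ^(K+1))]
Numerator: 0.6034·(1 − 8·0.029135 + 7·0.017581) = 0.537050
Denominator: (0.3966)·(0.982419) = 0.389593
L = 0.537050/0.389593 = 1.3785

Final: 1.3785


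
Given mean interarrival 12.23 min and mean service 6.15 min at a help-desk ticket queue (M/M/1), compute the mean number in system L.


λ = 60/12.23 = 4.9060 /hr
μ = 60/6.15 = 9.7561 /hr
ρ = λ/μ = 4.9060/9.7561 = 0.5029
L = ρ/(1−ρ) = 0.5029/0.4971 = 1.0115

Final: 1.0115


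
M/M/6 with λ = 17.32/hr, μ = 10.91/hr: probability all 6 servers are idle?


a = λ/μ = 17.32/10.91 = 1.5875; ρ = a/c = 0.2646
Σ_{k=0}^{5} a^k/k! (terms k=0..5) = 1.00000 + 1.58753 + 1.26013 + 0.66683 + 0.26466 + 0.08403 = 4.86319
Tail: a^6/(6!(1−ρ)) = 16.00806/(720·0.7354) = 0.03023
P₀ = 1/(4.86319 + 0.03023) = 1/4.89342 = 0.204356

Final: 0.204356


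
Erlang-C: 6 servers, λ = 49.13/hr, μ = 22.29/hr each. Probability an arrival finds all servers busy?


a = λ/μ = 2.2041; ρ = a/6 = 0.3674
P₀ = 0.110053 (from M/M/c formula)
C(c,a) = [a^c/(c!(1−ρ))]·P₀ = [114.66217/(720·0.6326)]·0.110053
= 0.25173·0.110053 = 0.027703

Final: 0.027703


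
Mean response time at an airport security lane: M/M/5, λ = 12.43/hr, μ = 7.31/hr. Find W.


a = 1.7004; ρ = 0.3401; P₀ = 0.182037
Lq = P₀·a^c·ρ/(c!(1−ρ)²) = 0.01684
Wq = Lq/λ = 0.01684/12.43 = 0.001355 hr
W = Wq + 1/μ = 0.001355 + 0.13680 = 0.13815 hr

Final: 0.13815 hr


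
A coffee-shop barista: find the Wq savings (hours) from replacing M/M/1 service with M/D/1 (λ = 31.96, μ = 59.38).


ρ = 31.96/59.38 = 0.5382
Wq(M/M/1) = ρ/(μ−λ) = 0.5382/27.42 = 0.01963 hr
Wq(M/D/1) = ρ/(2(μ−λ)) = 0.009815 hr
Savings = 0.01963 − 0.009815 = 0.009815 hr

Final: 0.009815 hr


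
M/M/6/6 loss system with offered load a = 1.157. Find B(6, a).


B(c,a) = (a^c/c!) / Σ_{k=0}^{c} a^k/k!
a^6/6! = 0.003332
Σ terms (k=0..6): 1.00000 + 1.15700 + 0.66932 + 0.25814 + 0.07467 + 0.01728 + 0.003332 = 3.179736
B = 0.003332/3.179736 = 0.001048

Final: 0.001048


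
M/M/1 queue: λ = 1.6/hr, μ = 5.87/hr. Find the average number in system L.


ρ = λ/μ = 1.6/5.87 = 0.2726
L = ρ/(1−ρ) = 0.2726/(1 − 0.2726) = 0.2726/0.7274 = 0.3747

Final: 0.3747


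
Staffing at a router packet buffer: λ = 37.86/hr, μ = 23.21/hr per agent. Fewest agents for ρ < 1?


Stability requires cμ > λ ⇔ c > λ/μ.
λ/μ = 37.86/23.21 = 1.6312
Minimum integer c = ⌊1.6312⌋ + 1 = 2
Check: 2·23.21 = 46.42 > 37.86, while 1·23.21 = 23.21 ≤ 37.86

Final: 2 servers


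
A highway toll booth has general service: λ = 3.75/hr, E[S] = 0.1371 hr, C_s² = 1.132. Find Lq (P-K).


ρ = λ·E[S] = 3.75·0.1371 = 0.5141
Lq = ρ²(1+C_s²)/(2(1−ρ)) = 0.2643·(1+1.132)/(2·0.4859)
= 0.2643·2.1320/0.9718 = 0.57992

Final: 0.57992


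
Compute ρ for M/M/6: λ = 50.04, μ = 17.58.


ρ = λ/(cμ) = 50.04/(6·17.58) = 50.04/105.48 = 0.4744

Final: 0.4744


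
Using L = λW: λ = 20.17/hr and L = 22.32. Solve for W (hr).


W = L/λ = 22.32/20.17 = 1.1066 hr

Final: 1.1066 hr


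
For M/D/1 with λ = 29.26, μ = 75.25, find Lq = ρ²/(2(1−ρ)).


ρ = 29.26/75.25 = 0.3888
M/D/1: Lq = ρ²/(2(1−ρ)) = 0.1512/(2·0.6112) = 0.12369

Final: 0.12369


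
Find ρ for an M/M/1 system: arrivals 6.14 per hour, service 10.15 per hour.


ρ = λ/μ = 6.14/10.15 = 0.6049

Final: 0.6049


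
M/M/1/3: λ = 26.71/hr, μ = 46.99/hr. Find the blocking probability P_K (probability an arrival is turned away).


ρ = λ/μ = 26.71/46.99 = 0.5684
P_K = (1−ρ)ρ^K/(1−ρ^(K+1)) = (0.4316·0.183656)/(1 − 0.104394)
= 0.079263/0.895606 = 0.088502

Final: 0.088502


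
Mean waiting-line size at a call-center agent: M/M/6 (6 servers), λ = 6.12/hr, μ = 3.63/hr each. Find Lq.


a = λ/μ = 1.6860; ρ = a/6 = 0.2810
P₀ = 0.185172
Lq = P₀·a^c·ρ / (c!·(1−ρ)²) = 0.185172·22.96512·0.2810/(720·0.51697)
= 0.003210

Final: 0.003210


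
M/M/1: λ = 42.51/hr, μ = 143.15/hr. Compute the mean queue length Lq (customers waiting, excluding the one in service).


ρ = 42.51/143.15 = 0.2970
Lq = ρ²/(1−ρ) = 0.08819/0.7030 = 0.1254

Final: 0.1254


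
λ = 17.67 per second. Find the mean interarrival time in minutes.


Mean interarrival time = 1/λ = 1/17.67 second = 0.05659 second
In minutes: 0.05659 × 0.0166667 = 0.0009432 min

Final: 0.0009432 min


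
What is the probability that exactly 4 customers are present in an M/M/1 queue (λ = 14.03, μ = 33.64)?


ρ = 14.03/33.64 = 0.4171
P_n = (1−ρ)·ρ^n = (1 − 0.4171)·0.4171^4 = 0.5829·0.030256 = 0.017637

Final: 0.017637


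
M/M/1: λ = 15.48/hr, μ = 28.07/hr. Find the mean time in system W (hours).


W = 1/(μ−λ) = 1/(28.07 − 15.48) = 1/12.59 = 0.07943 hr

Final: 0.07943 hr


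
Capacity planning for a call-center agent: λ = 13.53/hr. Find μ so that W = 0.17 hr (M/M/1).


W = 1/(μ−λ) ⇒ μ − λ = 1/W = 1/0.17 = 5.8824
μ = λ + 1/W = 13.53 + 5.8824 = 19.4124 per hr

Final: 19.4124 /hr


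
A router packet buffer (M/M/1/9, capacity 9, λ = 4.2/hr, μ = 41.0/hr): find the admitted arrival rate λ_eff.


ρ = 0.1024; P_K = (1−ρ)ρ^9/(1−ρ^10) = 0.000000001115
λ_eff = λ(1 − P_K) = 4.2·(1 − 0.000000001115) = 4.2·1.000000 = 4.2000 /hr

Final: 4.2000 /hr


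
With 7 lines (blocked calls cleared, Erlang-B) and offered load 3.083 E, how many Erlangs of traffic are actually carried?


B(7,3.083) = 0.024406 (Erlang-B)
Carried load = a(1 − B) = 3.083·(1 − 0.024406) = 3.083·0.975594 = 3.0078 E

Final: 3.0078 Erlangs


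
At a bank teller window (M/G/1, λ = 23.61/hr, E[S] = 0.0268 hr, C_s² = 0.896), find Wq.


ρ = λ·E[S] = 23.61·0.0268 = 0.6327
E[S²] = E[S]²(1+C_s²) = 0.0268²·(1+0.896) = 0.001362
Wq = λ·E[S²]/(2(1−ρ)) = 23.61·0.001362/(2·0.3673) = 0.04377 hr

Final: 0.04377 hr


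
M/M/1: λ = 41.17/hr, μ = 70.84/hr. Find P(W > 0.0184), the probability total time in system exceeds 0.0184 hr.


W ~ Exponential(μ−λ) for M/M/1.
μ − λ = 70.84 − 41.17 = 29.6700
P(W > t) = e^{−(μ−λ)t} = e^{−0.5459} = 0.579304

Final: 0.579304


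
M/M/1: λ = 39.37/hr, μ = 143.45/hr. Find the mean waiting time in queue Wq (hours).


ρ = 39.37/143.45 = 0.2745
Wq = ρ/(μ−λ) = 0.2745/(143.45 − 39.37) = 0.2745/104.08 = 0.002637 hr

Final: 0.002637 hr


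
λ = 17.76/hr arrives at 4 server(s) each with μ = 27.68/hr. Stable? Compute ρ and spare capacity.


Total capacity cμ = 4·27.68 = 110.72/hr
ρ = λ/(cμ) = 17.76/110.72 = 0.1604
Stable ⇔ ρ < 1: YES
Spare capacity = cμ − λ = 110.72 − 17.76 = 92.96/hr

Final: ρ = 0.1604; stable; margin = 92.96/hr


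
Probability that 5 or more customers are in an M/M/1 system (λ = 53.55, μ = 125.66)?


ρ = 53.55/125.66 = 0.4261
P(N ≥ n) = ρ^n = 0.4261^5 = 0.014054

Final: 0.014054


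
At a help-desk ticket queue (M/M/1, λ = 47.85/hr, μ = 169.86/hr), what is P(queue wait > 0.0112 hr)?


ρ = 47.85/169.86 = 0.2817
P(Wq > t) = ρ·e^{−(μ−λ)t} = 0.2817·e^{−1.3665}
= 0.2817·0.254995 = 0.071833

Final: 0.071833


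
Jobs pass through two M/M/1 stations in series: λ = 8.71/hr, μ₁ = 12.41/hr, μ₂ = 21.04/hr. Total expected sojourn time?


Each node sees arrival rate λ = 8.71/hr (tandem ⇒ throughput preserved).
W₁ = 1/(μ₁−λ) = 1/(12.41−8.71) = 0.27027 hr
W₂ = 1/(μ₂−λ) = 1/(21.04−8.71) = 0.08110 hr
W_total = W₁ + W₂ = 0.27027 + 0.08110 = 0.35137 hr

Final: 0.35137 hr


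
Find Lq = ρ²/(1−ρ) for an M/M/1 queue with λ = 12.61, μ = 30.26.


ρ = 12.61/30.26 = 0.4167
Lq = ρ²/(1−ρ) = 0.1737/0.5833 = 0.2977

Final: 0.2977


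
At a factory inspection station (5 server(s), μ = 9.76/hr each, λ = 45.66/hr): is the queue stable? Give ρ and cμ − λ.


Total capacity cμ = 5·9.76 = 48.80/hr
ρ = λ/(cμ) = 45.66/48.80 = 0.9357
Stable ⇔ ρ < 1: YES
Spare capacity = cμ − λ = 48.80 − 45.66 = 3.14/hr

Final: ρ = 0.9357; stable; margin = 3.14/hr


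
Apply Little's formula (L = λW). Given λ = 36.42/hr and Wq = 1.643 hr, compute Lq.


Lq = λWq = 36.42·1.643 = 59.8381

Final: 59.8381


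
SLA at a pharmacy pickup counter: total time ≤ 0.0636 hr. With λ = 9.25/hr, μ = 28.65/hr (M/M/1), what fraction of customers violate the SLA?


W ~ Exponential(μ−λ) for M/M/1.
μ − λ = 28.65 − 9.25 = 19.4000
P(W > t) = e^{−(μ−λ)t} = e^{−1.2338} = 0.291172

Final: 0.291172


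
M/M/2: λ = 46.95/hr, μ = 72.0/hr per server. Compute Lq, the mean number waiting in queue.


a = λ/μ = 0.6521; ρ = a/2 = 0.3260
P₀ = 0.508248
Lq = P₀·a^c·ρ / (c!·(1−ρ)²) = 0.508248·0.42521·0.3260/(2·0.45422)
= 0.07756

Final: 0.07756


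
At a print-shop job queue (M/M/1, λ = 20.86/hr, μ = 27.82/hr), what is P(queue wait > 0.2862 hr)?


ρ = 20.86/27.82 = 0.7498
P(Wq > t) = ρ·e^{−(μ−λ)t} = 0.7498·e^{−1.9920}
= 0.7498·0.136429 = 0.102297

Final: 0.102297


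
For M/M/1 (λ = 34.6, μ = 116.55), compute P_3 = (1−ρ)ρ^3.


ρ = 34.6/116.55 = 0.2969
P_n = (1−ρ)·ρ^n = (1 − 0.2969)·0.2969^3 = 0.7031·0.026163 = 0.018396

Final: 0.018396


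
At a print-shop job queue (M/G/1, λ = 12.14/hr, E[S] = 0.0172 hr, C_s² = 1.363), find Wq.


ρ = λ·E[S] = 12.14·0.0172 = 0.2088
E[S²] = E[S]²(1+C_s²) = 0.0172²·(1+1.363) = 0.0006991
Wq = λ·E[S²]/(2(1−ρ)) = 12.14·0.0006991/(2·0.7912) = 0.005363 hr

Final: 0.005363 hr


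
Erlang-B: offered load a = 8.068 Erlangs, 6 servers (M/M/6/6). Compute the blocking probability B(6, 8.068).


B(c,a) = (a^c/c!) / Σ_{k=0}^{c} a^k/k!
a^6/6! = 383.056504
Σ terms (k=0..6): 1.00000 + 8.06800 + 32.54631 + 87.52788 + 176.54374 + 284.87097 + 383.05650 = 973.613410
B = 383.056504/973.613410 = 0.393438

Final: 0.393438


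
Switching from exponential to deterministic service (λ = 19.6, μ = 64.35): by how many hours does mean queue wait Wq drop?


ρ = 19.6/64.35 = 0.3046
Wq(M/M/1) = ρ/(μ−λ) = 0.3046/44.75 = 0.006806 hr
Wq(M/D/1) = ρ/(2(μ−λ)) = 0.003403 hr
Savings = 0.006806 − 0.003403 = 0.003403 hr

Final: 0.003403 hr


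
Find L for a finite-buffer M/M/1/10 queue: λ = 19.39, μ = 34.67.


ρ = 19.39/34.67 = 0.5593
L = ρ[1 − (K+1)ρ^K + Kρ^(K+1)] / [(1−ρ)(1−ρ^(K+1))]
Numerator: 0.5593·(1 − 11·0.002994 + 10·0.001674) = 0.550219
Denominator: (0.4407)·(0.998326) = 0.439989
L = 0.550219/0.439989 = 1.2505

Final: 1.2505


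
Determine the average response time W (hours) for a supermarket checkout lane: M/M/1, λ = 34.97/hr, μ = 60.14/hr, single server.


W = 1/(μ−λ) = 1/(60.14 − 34.97) = 1/25.17 = 0.03973 hr

Final: 0.03973 hr


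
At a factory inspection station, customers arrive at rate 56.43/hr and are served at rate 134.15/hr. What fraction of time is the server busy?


ρ = λ/μ = 56.43/134.15 = 0.4206

Final: 0.4206


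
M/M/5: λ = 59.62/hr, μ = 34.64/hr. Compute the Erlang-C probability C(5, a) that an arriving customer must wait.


a = λ/μ = 1.7211; ρ = a/5 = 0.3442
P₀ = 0.178266 (from M/M/c formula)
C(c,a) = [a^c/(c!(1−ρ))]·P₀ = [15.10325/(120·0.6558)]·0.178266
= 0.19193·0.178266 = 0.034214

Final: 0.034214


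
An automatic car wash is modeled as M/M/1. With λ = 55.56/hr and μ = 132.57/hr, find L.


ρ = λ/μ = 55.56/132.57 = 0.4191
L = ρ/(1−ρ) = 0.4191/(1 − 0.4191) = 0.4191/0.5809 = 0.7215

Final: 0.7215


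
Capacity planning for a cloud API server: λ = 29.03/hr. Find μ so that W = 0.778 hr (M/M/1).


W = 1/(μ−λ) ⇒ μ − λ = 1/W = 1/0.778 = 1.2853
μ = λ + 1/W = 29.03 + 1.2853 = 30.3153 per hr

Final: 30.3153 /hr


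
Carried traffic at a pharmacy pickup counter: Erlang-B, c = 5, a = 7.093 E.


B(5,7.093) = 0.430167 (Erlang-B)
Carried load = a(1 − B) = 7.093·(1 − 0.430167) = 7.093·0.569833 = 4.0418 E

Final: 4.0418 Erlangs


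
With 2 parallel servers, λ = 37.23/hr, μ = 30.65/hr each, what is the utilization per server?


ρ = λ/(cμ) = 37.23/(2·30.65) = 37.23/61.30 = 0.6073

Final: 0.6073


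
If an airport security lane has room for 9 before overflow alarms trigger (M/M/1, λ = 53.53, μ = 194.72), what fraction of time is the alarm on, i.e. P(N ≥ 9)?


ρ = 53.53/194.72 = 0.2749
P(N ≥ n) = ρ^n = 0.2749^9 = 0.000008968

Final: 0.000008968


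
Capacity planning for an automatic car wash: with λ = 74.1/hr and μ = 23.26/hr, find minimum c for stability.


Stability requires cμ > λ ⇔ c > λ/μ.
λ/μ = 74.1/23.26 = 3.1857
Minimum integer c = ⌊3.1857⌋ + 1 = 4
Check: 4·23.26 = 93.04 > 74.1, while 3·23.26 = 69.78 ≤ 74.1

Final: 4 servers


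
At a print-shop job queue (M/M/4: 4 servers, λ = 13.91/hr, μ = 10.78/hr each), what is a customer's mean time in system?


a = 1.2904; ρ = 0.3226; P₀ = 0.273864
Lq = P₀·a^c·ρ/(c!(1−ρ)²) = 0.02224
Wq = Lq/λ = 0.02224/13.91 = 0.001599 hr
W = Wq + 1/μ = 0.001599 + 0.09276 = 0.09436 hr

Final: 0.09436 hr


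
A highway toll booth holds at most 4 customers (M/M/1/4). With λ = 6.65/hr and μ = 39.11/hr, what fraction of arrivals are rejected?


ρ = λ/μ = 6.65/39.11 = 0.1700
P_K = (1−ρ)ρ^K/(1−ρ^(K+1)) = (0.8300·0.0008359)/(1 − 0.0001421)
= 0.0006937/0.999858 = 0.0006938

Final: 0.0006938


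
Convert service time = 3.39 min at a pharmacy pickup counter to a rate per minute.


μ = 1/(service time) in consistent units.
1 minute = 1 min, so μ = 1/3.39 = 0.2950 per minute

Final: 0.2950 /min


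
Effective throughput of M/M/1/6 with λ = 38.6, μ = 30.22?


ρ = 1.2773; P_K = (1−ρ)ρ^6/(1−ρ^7) = 0.264845
λ_eff = λ(1 − P_K) = 38.6·(1 − 0.264845) = 38.6·0.735155 = 28.3770 /hr

Final: 28.3770 /hr


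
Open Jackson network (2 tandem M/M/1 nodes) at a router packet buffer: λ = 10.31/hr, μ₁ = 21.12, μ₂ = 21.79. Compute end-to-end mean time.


Each node sees arrival rate λ = 10.31/hr (tandem ⇒ throughput preserved).
W₁ = 1/(μ₁−λ) = 1/(21.12−10.31) = 0.09251 hr
W₂ = 1/(μ₂−λ) = 1/(21.79−10.31) = 0.08711 hr
W_total = W₁ + W₂ = 0.09251 + 0.08711 = 0.17961 hr

Final: 0.17961 hr


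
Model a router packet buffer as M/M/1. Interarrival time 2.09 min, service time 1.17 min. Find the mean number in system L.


λ = 60/2.09 = 28.7081 /hr
μ = 60/1.17 = 51.2821 /hr
ρ = λ/μ = 28.7081/51.2821 = 0.5598
L = ρ/(1−ρ) = 0.5598/0.4402 = 1.2717

Final: 1.2717


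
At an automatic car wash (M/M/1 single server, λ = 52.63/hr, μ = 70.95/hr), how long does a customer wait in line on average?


ρ = 52.63/70.95 = 0.7418
Wq = ρ/(μ−λ) = 0.7418/(70.95 − 52.63) = 0.7418/18.32 = 0.04049 hr

Final: 0.04049 hr


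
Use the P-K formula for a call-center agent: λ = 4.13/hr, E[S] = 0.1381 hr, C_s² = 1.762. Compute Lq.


ρ = λ·E[S] = 4.13·0.1381 = 0.5704
Lq = ρ²(1+C_s²)/(2(1−ρ)) = 0.3253·(1+1.762)/(2·0.4296)
= 0.3253·2.7620/0.8593 = 1.04561

Final: 1.04561


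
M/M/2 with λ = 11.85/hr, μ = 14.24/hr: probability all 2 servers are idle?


a = λ/μ = 11.85/14.24 = 0.8322; ρ = a/c = 0.4161
Σ_{k=0}^{1} a^k/k! (terms k=0..1) = 1.00000 + 0.83216 = 1.83216
Tail: a^2/(2!(1−ρ)) = 0.69250/(2·0.5839) = 0.59297
P₀ = 1/(1.83216 + 0.59297) = 1/2.42514 = 0.412348

Final: 0.412348


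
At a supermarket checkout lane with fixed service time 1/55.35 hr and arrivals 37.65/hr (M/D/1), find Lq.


ρ = 37.65/55.35 = 0.6802
M/D/1: Lq = ρ²/(2(1−ρ)) = 0.4627/(2·0.3198) = 0.72345

Final: 0.72345


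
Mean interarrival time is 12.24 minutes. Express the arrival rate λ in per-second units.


λ = 1/(interarrival time) in consistent units.
1 second = 0.0166667 min, so λ = 0.0166667/12.24 = 0.001362 per second

Final: 0.001362 /sec


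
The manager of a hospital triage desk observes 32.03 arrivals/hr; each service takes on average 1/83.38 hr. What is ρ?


ρ = λ/μ = 32.03/83.38 = 0.3841

Final: 0.3841


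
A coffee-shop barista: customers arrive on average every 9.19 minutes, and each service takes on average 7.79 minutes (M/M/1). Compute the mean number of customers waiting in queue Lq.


λ = 60/9.19 = 6.5288 /hr
μ = 60/7.79 = 7.7022 /hr
ρ = λ/μ = 6.5288/7.7022 = 0.8477
Lq = ρ²/(1−ρ) = 0.7185/0.1523 = 4.7166

Final: 4.7166


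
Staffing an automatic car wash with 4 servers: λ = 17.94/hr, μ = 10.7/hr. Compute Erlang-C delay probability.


a = λ/μ = 1.6766; ρ = a/4 = 0.4192
P₀ = 0.184006 (from M/M/c formula)
C(c,a) = [a^c/(c!(1−ρ))]·P₀ = [7.90232/(24·0.5808)]·0.184006
= 0.56687·0.184006 = 0.104308

Final: 0.104308


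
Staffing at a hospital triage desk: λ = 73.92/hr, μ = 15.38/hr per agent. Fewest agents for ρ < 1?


Stability requires cμ > λ ⇔ c > λ/μ.
λ/μ = 73.92/15.38 = 4.8062
Minimum integer c = ⌊4.8062⌋ + 1 = 5
Check: 5·15.38 = 76.90 > 73.92, while 4·15.38 = 61.52 ≤ 73.92

Final: 5 servers


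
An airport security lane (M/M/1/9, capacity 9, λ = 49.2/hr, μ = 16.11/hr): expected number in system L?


ρ = 49.2/16.11 = 3.0540
L = ρ[1 − (K+1)ρ^K + Kρ^(K+1)] / [(1−ρ)(1−ρ^(K+1))]
Numerator: 3.0540·(1 − 10·23111.389727 + 9·70582.270303) = 1234206.998412
Denominator: (-2.0540)·(-70581.270303) = 144974.192075
L = 1234206.998412/144974.192075 = 8.5133

Final: 8.5133


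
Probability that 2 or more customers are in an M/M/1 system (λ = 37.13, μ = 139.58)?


ρ = 37.13/139.58 = 0.2660
P(N ≥ n) = ρ^n = 0.2660^2 = 0.070763

Final: 0.070763


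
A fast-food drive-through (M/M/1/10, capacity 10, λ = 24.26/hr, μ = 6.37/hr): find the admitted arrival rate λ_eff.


ρ = 3.8085; P_K = (1−ρ)ρ^10/(1−ρ^11) = 0.737428
λ_eff = λ(1 − P_K) = 24.26·(1 − 0.737428) = 24.26·0.262572 = 6.3700 /hr

Final: 6.3700 /hr


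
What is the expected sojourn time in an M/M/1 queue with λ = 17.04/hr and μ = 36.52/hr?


W = 1/(μ−λ) = 1/(36.52 − 17.04) = 1/19.48 = 0.05133 hr

Final: 0.05133 hr


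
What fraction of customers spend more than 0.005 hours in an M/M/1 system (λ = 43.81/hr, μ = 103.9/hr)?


W ~ Exponential(μ−λ) for M/M/1.
μ − λ = 103.9 − 43.81 = 60.0900
P(W > t) = e^{−(μ−λ)t} = e^{−0.3005} = 0.740485

Final: 0.740485


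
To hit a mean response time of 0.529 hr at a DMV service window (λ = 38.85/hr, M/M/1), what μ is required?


W = 1/(μ−λ) ⇒ μ − λ = 1/W = 1/0.529 = 1.8904
μ = λ + 1/W = 38.85 + 1.8904 = 40.7404 per hr

Final: 40.7404 /hr


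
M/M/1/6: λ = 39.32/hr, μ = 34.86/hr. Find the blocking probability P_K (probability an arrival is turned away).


ρ = λ/μ = 39.32/34.86 = 1.1279
P_K = (1−ρ)ρ^K/(1−ρ^(K+1)) = (-0.1279·2.059286)/(1 − 2.322752)
= -0.263466/-1.322752 = 0.199180

Final: 0.199180


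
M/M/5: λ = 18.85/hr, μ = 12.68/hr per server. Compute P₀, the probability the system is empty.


a = λ/μ = 18.85/12.68 = 1.4866; ρ = a/c = 0.2973
Σ_{k=0}^{4} a^k/k! (terms k=0..4) = 1.00000 + 1.48659 + 1.10498 + 0.54755 + 0.20350 = 4.34262
Tail: a^5/(5!(1−ρ)) = 7.26040/(120·0.7027) = 0.08610
P₀ = 1/(4.34262 + 0.08610) = 1/4.42872 = 0.225799

Final: 0.225799


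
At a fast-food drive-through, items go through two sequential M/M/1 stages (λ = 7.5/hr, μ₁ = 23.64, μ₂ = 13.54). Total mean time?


Each node sees arrival rate λ = 7.5/hr (tandem ⇒ throughput preserved).
W₁ = 1/(μ₁−λ) = 1/(23.64−7.5) = 0.06196 hr
W₂ = 1/(μ₂−λ) = 1/(13.54−7.5) = 0.16556 hr
W_total = W₁ + W₂ = 0.06196 + 0.16556 = 0.22752 hr

Final: 0.22752 hr


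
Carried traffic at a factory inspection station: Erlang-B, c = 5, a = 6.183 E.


B(5,6.183) = 0.372988 (Erlang-B)
Carried load = a(1 − B) = 6.183·(1 − 0.372988) = 6.183·0.627012 = 3.8768 E

Final: 3.8768 Erlangs


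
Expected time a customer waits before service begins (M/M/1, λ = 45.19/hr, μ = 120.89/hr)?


ρ = 45.19/120.89 = 0.3738
Wq = ρ/(μ−λ) = 0.3738/(120.89 − 45.19) = 0.3738/75.70 = 0.004938 hr

Final: 0.004938 hr


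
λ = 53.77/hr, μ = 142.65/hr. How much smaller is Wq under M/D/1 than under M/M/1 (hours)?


ρ = 53.77/142.65 = 0.3769
Wq(M/M/1) = ρ/(μ−λ) = 0.3769/88.88 = 0.004241 hr
Wq(M/D/1) = ρ/(2(μ−λ)) = 0.002120 hr
Savings = 0.004241 − 0.002120 = 0.002120 hr

Final: 0.002120 hr


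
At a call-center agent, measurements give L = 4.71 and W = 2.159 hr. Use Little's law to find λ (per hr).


λ = L/W = 4.71/2.159 = 2.1816 /hr

Final: 2.1816 /hr


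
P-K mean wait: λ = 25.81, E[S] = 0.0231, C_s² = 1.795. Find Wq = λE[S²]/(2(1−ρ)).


ρ = λ·E[S] = 25.81·0.0231 = 0.5962
E[S²] = E[S]²(1+C_s²) = 0.0231²·(1+1.795) = 0.001491
Wq = λ·E[S²]/(2(1−ρ)) = 25.81·0.001491/(2·0.4038) = 0.04767 hr

Final: 0.04767 hr


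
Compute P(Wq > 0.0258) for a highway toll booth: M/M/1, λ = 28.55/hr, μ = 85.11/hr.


ρ = 28.55/85.11 = 0.3354
P(Wq > t) = ρ·e^{−(μ−λ)t} = 0.3354·e^{−1.4592}
= 0.3354·0.232411 = 0.077962

Final: 0.077962


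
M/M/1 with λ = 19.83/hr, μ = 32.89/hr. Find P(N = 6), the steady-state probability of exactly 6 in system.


ρ = 19.83/32.89 = 0.6029
P_n = (1−ρ)·ρ^n = (1 − 0.6029)·0.6029^6 = 0.3971·0.048034 = 0.019074

Final: 0.019074


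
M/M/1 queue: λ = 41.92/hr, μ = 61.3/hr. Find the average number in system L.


ρ = λ/μ = 41.92/61.3 = 0.6838
L = ρ/(1−ρ) = 0.6838/(1 − 0.6838) = 0.6838/0.3162 = 2.1631

Final: 2.1631


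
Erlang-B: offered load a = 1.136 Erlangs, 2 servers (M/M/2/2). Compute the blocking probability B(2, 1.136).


B(c,a) = (a^c/c!) / Σ_{k=0}^{c} a^k/k!
a^2/2! = 0.645248
Σ terms (k=0..2): 1.00000 + 1.13600 + 0.64525 = 2.781248
B = 0.645248/2.781248 = 0.231999

Final: 0.231999


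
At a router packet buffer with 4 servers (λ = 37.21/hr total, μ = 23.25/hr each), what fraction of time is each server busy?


ρ = λ/(cμ) = 37.21/(4·23.25) = 37.21/93.00 = 0.4001

Final: 0.4001


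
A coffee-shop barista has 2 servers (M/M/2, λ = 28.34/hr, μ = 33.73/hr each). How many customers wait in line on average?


a = λ/μ = 0.8402; ρ = a/2 = 0.4201
P₀ = 0.408351
Lq = P₀·a^c·ρ / (c!·(1−ρ)²) = 0.408351·0.70594·0.4201/(2·0.33628)
= 0.18006

Final: 0.18006


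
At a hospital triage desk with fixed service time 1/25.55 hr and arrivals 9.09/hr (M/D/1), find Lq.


ρ = 9.09/25.55 = 0.3558
M/D/1: Lq = ρ²/(2(1−ρ)) = 0.1266/(2·0.6442) = 0.09824

Final: 0.09824


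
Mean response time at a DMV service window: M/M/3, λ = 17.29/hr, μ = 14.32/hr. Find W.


a = 1.2074; ρ = 0.4025; P₀ = 0.291778
Lq = P₀·a^c·ρ/(c!(1−ρ)²) = 0.09649
Wq = Lq/λ = 0.09649/17.29 = 0.005580 hr
W = Wq + 1/μ = 0.005580 + 0.06983 = 0.07541 hr

Final: 0.07541 hr


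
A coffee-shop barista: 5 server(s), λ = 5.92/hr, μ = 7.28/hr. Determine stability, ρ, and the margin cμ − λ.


Total capacity cμ = 5·7.28 = 36.40/hr
ρ = λ/(cμ) = 5.92/36.40 = 0.1626
Stable ⇔ ρ < 1: YES
Spare capacity = cμ − λ = 36.40 − 5.92 = 30.48/hr

Final: ρ = 0.1626; stable; margin = 30.48/hr


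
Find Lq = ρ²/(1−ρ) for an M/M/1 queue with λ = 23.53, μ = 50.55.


ρ = 23.53/50.55 = 0.4655
Lq = ρ²/(1−ρ) = 0.2167/0.5345 = 0.4054

Final: 0.4054


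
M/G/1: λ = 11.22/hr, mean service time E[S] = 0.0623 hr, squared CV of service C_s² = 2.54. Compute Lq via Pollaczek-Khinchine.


ρ = λ·E[S] = 11.22·0.0623 = 0.6990
Lq = ρ²(1+C_s²)/(2(1−ρ)) = 0.4886·(1+2.54)/(2·0.3010)
= 0.4886·3.5400/0.6020 = 2.87328

Final: 2.87328


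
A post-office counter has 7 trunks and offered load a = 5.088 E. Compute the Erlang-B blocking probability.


B(c,a) = (a^c/c!) / Σ_{k=0}^{c} a^k/k!
a^7/7! = 17.514558
Σ terms (k=0..7): 1.00000 + 5.08800 + 12.94387 + 21.95281 + 27.92397 + 28.41543 + 24.09629 + 17.51456 = 138.934926
B = 17.514558/138.934926 = 0.126063

Final: 0.126063


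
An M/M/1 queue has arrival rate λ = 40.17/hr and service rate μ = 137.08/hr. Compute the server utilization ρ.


ρ = λ/μ = 40.17/137.08 = 0.2930

Final: 0.2930


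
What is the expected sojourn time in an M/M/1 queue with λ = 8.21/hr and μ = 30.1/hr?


W = 1/(μ−λ) = 1/(30.1 − 8.21) = 1/21.89 = 0.04568 hr

Final: 0.04568 hr


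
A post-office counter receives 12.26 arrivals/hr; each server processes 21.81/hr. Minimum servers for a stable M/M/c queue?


Stability requires cμ > λ ⇔ c > λ/μ.
λ/μ = 12.26/21.81 = 0.5621
Minimum integer c = ⌊0.5621⌋ + 1 = 1
Check: 1·21.81 = 21.81 > 12.26, while 0·21.81 = 0.00 ≤ 12.26

Final: 1 servers


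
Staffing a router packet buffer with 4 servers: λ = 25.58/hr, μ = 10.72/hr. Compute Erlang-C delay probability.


a = λ/μ = 2.3862; ρ = a/4 = 0.5965
P₀ = 0.084417 (from M/M/c formula)
C(c,a) = [a^c/(c!(1−ρ))]·P₀ = [32.42075/(24·0.4035)]·0.084417
= 3.34827·0.084417 = 0.282652

Final: 0.282652


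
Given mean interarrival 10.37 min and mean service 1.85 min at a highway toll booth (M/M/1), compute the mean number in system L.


λ = 60/10.37 = 5.7859 /hr
μ = 60/1.85 = 32.4324 /hr
ρ = λ/μ = 5.7859/32.4324 = 0.1784
L = ρ/(1−ρ) = 0.1784/0.8216 = 0.2171

Final: 0.2171


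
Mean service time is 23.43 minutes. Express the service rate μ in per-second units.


μ = 1/(service time) in consistent units.
1 second = 0.0166667 min, so μ = 0.0166667/23.43 = 0.0007113 per second

Final: 0.0007113 /sec


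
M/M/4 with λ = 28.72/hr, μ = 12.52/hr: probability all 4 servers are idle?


a = λ/μ = 28.72/12.52 = 2.2939; ρ = a/c = 0.5735
Σ_{k=0}^{3} a^k/k! (terms k=0..3) = 1.00000 + 2.29393 + 2.63106 + 2.01182 = 7.93681
Tail: a^4/(4!(1−ρ)) = 27.68984/(24·0.4265) = 2.70503
P₀ = 1/(7.93681 + 2.70503) = 1/10.64184 = 0.093969

Final: 0.093969


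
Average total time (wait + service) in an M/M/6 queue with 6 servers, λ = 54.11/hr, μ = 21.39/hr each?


a = 2.5297; ρ = 0.4216; P₀ = 0.079200
Lq = P₀·a^c·ρ/(c!(1−ρ)²) = 0.03633
Wq = Lq/λ = 0.03633/54.11 = 0.0006714 hr
W = Wq + 1/μ = 0.0006714 + 0.04675 = 0.04742 hr

Final: 0.04742 hr


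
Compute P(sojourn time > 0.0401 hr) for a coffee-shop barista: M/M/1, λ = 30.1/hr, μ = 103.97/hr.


W ~ Exponential(μ−λ) for M/M/1.
μ − λ = 103.97 − 30.1 = 73.8700
P(W > t) = e^{−(μ−λ)t} = e^{−2.9622} = 0.051706

Final: 0.051706


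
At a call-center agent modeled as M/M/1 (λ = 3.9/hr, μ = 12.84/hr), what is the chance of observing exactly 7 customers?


ρ = 3.9/12.84 = 0.3037
P_n = (1−ρ)·ρ^n = (1 − 0.3037)·0.3037^7 = 0.6963·0.0002385 = 0.0001661

Final: 0.0001661


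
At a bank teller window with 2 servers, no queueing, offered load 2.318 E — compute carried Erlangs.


B(2,2.318) = 0.447420 (Erlang-B)
Carried load = a(1 − B) = 2.318·(1 − 0.447420) = 2.318·0.552580 = 1.2809 E

Final: 1.2809 Erlangs


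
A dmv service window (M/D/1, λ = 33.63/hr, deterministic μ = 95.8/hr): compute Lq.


ρ = 33.63/95.8 = 0.3510
M/D/1: Lq = ρ²/(2(1−ρ)) = 0.1232/(2·0.6490) = 0.09495

Final: 0.09495


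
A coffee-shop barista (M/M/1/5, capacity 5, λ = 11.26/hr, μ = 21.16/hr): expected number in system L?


ρ = 11.26/21.16 = 0.5321
L = ρ[1 − (K+1)ρ^K + Kρ^(K+1)] / [(1−ρ)(1−ρ^(K+1))]
Numerator: 0.5321·(1 − 6·0.042669 + 5·0.022706) = 0.456314
Denominator: (0.4679)·(0.977294) = 0.457241
L = 0.456314/0.457241 = 0.9980

Final: 0.9980


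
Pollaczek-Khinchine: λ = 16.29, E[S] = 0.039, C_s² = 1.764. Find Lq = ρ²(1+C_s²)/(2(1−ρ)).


ρ = λ·E[S] = 16.29·0.039 = 0.6353
Lq = ρ²(1+C_s²)/(2(1−ρ)) = 0.4036·(1+1.764)/(2·0.3647)
= 0.4036·2.7640/0.7294 = 1.52952

Final: 1.52952


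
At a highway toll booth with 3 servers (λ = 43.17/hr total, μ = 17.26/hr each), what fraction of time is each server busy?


ρ = λ/(cμ) = 43.17/(3·17.26) = 43.17/51.78 = 0.8337

Final: 0.8337


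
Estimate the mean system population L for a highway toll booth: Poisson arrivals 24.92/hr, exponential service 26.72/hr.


ρ = λ/μ = 24.92/26.72 = 0.9326
L = ρ/(1−ρ) = 0.9326/(1 − 0.9326) = 0.9326/0.06737 = 13.8444

Final: 13.8444


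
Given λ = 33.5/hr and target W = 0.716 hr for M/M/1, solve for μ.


W = 1/(μ−λ) ⇒ μ − λ = 1/W = 1/0.716 = 1.3966
μ = λ + 1/W = 33.5 + 1.3966 = 34.8966 per hr

Final: 34.8966 /hr


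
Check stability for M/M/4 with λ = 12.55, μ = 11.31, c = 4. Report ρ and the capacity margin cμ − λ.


Total capacity cμ = 4·11.31 = 45.24/hr
ρ = λ/(cμ) = 12.55/45.24 = 0.2774
Stable ⇔ ρ < 1: YES
Spare capacity = cμ − λ = 45.24 − 12.55 = 32.69/hr

Final: ρ = 0.2774; stable; margin = 32.69/hr


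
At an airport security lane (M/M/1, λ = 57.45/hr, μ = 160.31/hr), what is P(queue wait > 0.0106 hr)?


ρ = 57.45/160.31 = 0.3584
P(Wq > t) = ρ·e^{−(μ−λ)t} = 0.3584·e^{−1.0903}
= 0.3584·0.336110 = 0.120451

Final: 0.120451


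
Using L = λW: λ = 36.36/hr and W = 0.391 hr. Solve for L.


L = λW = 36.36·0.391 = 14.2168

Final: 14.2168


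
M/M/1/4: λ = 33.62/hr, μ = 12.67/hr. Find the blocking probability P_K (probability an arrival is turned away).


ρ = λ/μ = 33.62/12.67 = 2.6535
P_K = (1−ρ)ρ^K/(1−ρ^(K+1)) = (-1.6535·49.577472)/(1 − 131.554428)
= -81.976956/-130.554428 = 0.627914

Final: 0.627914


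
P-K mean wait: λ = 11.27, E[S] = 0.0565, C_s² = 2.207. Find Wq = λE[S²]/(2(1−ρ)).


ρ = λ·E[S] = 11.27·0.0565 = 0.6368
E[S²] = E[S]²(1+C_s²) = 0.0565²·(1+2.207) = 0.010238
Wq = λ·E[S²]/(2(1−ρ)) = 11.27·0.010238/(2·0.3632) = 0.15881 hr

Final: 0.15881 hr


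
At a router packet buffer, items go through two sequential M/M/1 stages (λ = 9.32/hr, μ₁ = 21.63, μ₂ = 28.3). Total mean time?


Each node sees arrival rate λ = 9.32/hr (tandem ⇒ throughput preserved).
W₁ = 1/(μ₁−λ) = 1/(21.63−9.32) = 0.08123 hr
W₂ = 1/(μ₂−λ) = 1/(28.3−9.32) = 0.05269 hr
W_total = W₁ + W₂ = 0.08123 + 0.05269 = 0.13392 hr

Final: 0.13392 hr


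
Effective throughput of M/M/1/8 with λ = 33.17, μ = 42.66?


ρ = 0.7775; P_K = (1−ρ)ρ^8/(1−ρ^9) = 0.033165
λ_eff = λ(1 − P_K) = 33.17·(1 − 0.033165) = 33.17·0.966835 = 32.0699 /hr

Final: 32.0699 /hr


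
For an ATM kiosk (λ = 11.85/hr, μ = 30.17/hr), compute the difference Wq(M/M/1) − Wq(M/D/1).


ρ = 11.85/30.17 = 0.3928
Wq(M/M/1) = ρ/(μ−λ) = 0.3928/18.32 = 0.02144 hr
Wq(M/D/1) = ρ/(2(μ−λ)) = 0.01072 hr
Savings = 0.02144 − 0.01072 = 0.01072 hr

Final: 0.01072 hr


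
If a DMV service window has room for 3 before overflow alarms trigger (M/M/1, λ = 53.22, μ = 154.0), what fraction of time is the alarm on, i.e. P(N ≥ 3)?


ρ = 53.22/154.0 = 0.3456
P(N ≥ n) = ρ^n = 0.3456^3 = 0.041273

Final: 0.041273


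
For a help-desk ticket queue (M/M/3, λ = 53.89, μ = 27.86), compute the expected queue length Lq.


a = λ/μ = 1.9343; ρ = a/3 = 0.6448
P₀ = 0.121940
Lq = P₀·a^c·ρ / (c!·(1−ρ)²) = 0.121940·7.23738·0.6448/(6·0.12619)
= 0.75157

Final: 0.75157


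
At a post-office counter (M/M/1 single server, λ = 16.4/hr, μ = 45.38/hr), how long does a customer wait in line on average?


ρ = 16.4/45.38 = 0.3614
Wq = ρ/(μ−λ) = 0.3614/(45.38 − 16.4) = 0.3614/28.98 = 0.01247 hr

Final: 0.01247 hr


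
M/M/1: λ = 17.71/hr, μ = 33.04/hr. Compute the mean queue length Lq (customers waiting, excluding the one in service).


ρ = 17.71/33.04 = 0.5360
Lq = ρ²/(1−ρ) = 0.2873/0.4640 = 0.6192

Final: 0.6192


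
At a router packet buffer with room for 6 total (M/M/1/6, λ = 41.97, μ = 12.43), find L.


ρ = 41.97/12.43 = 3.3765
L = ρ[1 − (K+1)ρ^K + Kρ^(K+1)] / [(1−ρ)(1−ρ^(K+1))]
Numerator: 3.3765·(1 − 7·1481.859550 + 6·5003.511289) = 66345.186287
Denominator: (-2.3765)·(-5002.511289) = 11888.510336
L = 66345.186287/11888.510336 = 5.5806

Final: 5.5806


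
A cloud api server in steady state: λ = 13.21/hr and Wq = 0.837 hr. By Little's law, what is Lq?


Lq = λWq = 13.21·0.837 = 11.0568

Final: 11.0568


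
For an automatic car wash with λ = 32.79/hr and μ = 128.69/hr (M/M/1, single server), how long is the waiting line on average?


ρ = 32.79/128.69 = 0.2548
Lq = ρ²/(1−ρ) = 0.06492/0.7452 = 0.08712

Final: 0.08712


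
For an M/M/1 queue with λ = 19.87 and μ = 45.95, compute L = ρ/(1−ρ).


ρ = λ/μ = 19.87/45.95 = 0.4324
L = ρ/(1−ρ) = 0.4324/(1 − 0.4324) = 0.4324/0.5676 = 0.7619

Final: 0.7619


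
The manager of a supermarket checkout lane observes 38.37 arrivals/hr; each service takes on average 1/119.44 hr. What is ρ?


ρ = λ/μ = 38.37/119.44 = 0.3212

Final: 0.3212


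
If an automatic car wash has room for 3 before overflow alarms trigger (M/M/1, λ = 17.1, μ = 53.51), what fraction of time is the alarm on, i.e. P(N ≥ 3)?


ρ = 17.1/53.51 = 0.3196
P(N ≥ n) = ρ^n = 0.3196^3 = 0.032635

Final: 0.032635


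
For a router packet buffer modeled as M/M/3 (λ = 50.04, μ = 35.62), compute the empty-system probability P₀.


a = λ/μ = 50.04/35.62 = 1.4048; ρ = a/c = 0.4683
Σ_{k=0}^{2} a^k/k! (terms k=0..2) = 1.00000 + 1.40483 + 0.98677 = 3.39160
Tail: a^3/(3!(1−ρ)) = 2.77249/(6·0.5317) = 0.86903
P₀ = 1/(3.39160 + 0.86903) = 1/4.26063 = 0.234707

Final: 0.234707


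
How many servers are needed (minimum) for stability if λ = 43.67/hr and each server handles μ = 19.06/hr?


Stability requires cμ > λ ⇔ c > λ/μ.
λ/μ = 43.67/19.06 = 2.2912
Minimum integer c = ⌊2.2912⌋ + 1 = 3
Check: 3·19.06 = 57.18 > 43.67, while 2·19.06 = 38.12 ≤ 43.67

Final: 3 servers


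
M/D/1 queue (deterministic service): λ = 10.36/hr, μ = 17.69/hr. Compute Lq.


ρ = 10.36/17.69 = 0.5856
M/D/1: Lq = ρ²/(2(1−ρ)) = 0.3430/(2·0.4144) = 0.41386

Final: 0.41386


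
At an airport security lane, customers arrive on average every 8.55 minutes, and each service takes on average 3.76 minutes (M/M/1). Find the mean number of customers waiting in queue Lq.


λ = 60/8.55 = 7.0175 /hr
μ = 60/3.76 = 15.9574 /hr
ρ = λ/μ = 7.0175/15.9574 = 0.4398
Lq = ρ²/(1−ρ) = 0.1934/0.5602 = 0.3452

Final: 0.3452


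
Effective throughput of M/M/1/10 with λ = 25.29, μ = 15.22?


ρ = 1.6616; P_K = (1−ρ)ρ^10/(1−ρ^11) = 0.399680
λ_eff = λ(1 − P_K) = 25.29·(1 − 0.399680) = 25.29·0.600320 = 15.1821 /hr

Final: 15.1821 /hr


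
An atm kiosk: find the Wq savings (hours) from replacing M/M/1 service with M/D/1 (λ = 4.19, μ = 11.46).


ρ = 4.19/11.46 = 0.3656
Wq(M/M/1) = ρ/(μ−λ) = 0.3656/7.27 = 0.05029 hr
Wq(M/D/1) = ρ/(2(μ−λ)) = 0.02515 hr
Savings = 0.05029 − 0.02515 = 0.02515 hr

Final: 0.02515 hr


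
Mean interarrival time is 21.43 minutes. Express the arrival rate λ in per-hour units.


λ = 1/(interarrival time) in consistent units.
1 hour = 60 min, so λ = 60/21.43 = 2.7998 per hour

Final: 2.7998 /hr


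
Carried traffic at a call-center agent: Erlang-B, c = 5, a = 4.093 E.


B(5,4.093) = 0.207361 (Erlang-B)
Carried load = a(1 − B) = 4.093·(1 − 0.207361) = 4.093·0.792639 = 3.2443 E

Final: 3.2443 Erlangs


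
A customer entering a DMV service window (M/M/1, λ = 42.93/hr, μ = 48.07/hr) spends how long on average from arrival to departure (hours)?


W = 1/(μ−λ) = 1/(48.07 − 42.93) = 1/5.14 = 0.1946 hr

Final: 0.1946 hr


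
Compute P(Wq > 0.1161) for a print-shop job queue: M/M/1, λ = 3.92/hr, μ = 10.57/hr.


ρ = 3.92/10.57 = 0.3709
P(Wq > t) = ρ·e^{−(μ−λ)t} = 0.3709·e^{−0.7721}
= 0.3709·0.462058 = 0.171359

Final: 0.171359


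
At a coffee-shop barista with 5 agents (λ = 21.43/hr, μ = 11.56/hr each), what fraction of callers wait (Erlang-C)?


a = λ/μ = 1.8538; ρ = a/5 = 0.3708
P₀ = 0.155862 (from M/M/c formula)
C(c,a) = [a^c/(c!(1−ρ))]·P₀ = [21.89383/(120·0.6292)]·0.155862
= 0.28995·0.155862 = 0.045192

Final: 0.045192


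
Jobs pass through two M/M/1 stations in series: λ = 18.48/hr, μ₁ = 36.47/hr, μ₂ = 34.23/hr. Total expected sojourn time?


Each node sees arrival rate λ = 18.48/hr (tandem ⇒ throughput preserved).
W₁ = 1/(μ₁−λ) = 1/(36.47−18.48) = 0.05559 hr
W₂ = 1/(μ₂−λ) = 1/(34.23−18.48) = 0.06349 hr
W_total = W₁ + W₂ = 0.05559 + 0.06349 = 0.11908 hr

Final: 0.11908 hr


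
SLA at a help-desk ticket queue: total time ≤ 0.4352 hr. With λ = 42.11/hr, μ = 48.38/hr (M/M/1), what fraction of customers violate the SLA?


W ~ Exponential(μ−λ) for M/M/1.
μ − λ = 48.38 − 42.11 = 6.2700
P(W > t) = e^{−(μ−λ)t} = e^{−2.7287} = 0.065304

Final: 0.065304


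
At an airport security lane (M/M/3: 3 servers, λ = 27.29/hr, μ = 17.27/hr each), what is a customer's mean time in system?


a = 1.5802; ρ = 0.5267; P₀ = 0.191635
Lq = P₀·a^c·ρ/(c!(1−ρ)²) = 0.29637
Wq = Lq/λ = 0.29637/27.29 = 0.01086 hr
W = Wq + 1/μ = 0.01086 + 0.05790 = 0.06876 hr

Final: 0.06876 hr


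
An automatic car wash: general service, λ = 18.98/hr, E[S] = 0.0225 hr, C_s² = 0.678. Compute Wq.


ρ = λ·E[S] = 18.98·0.0225 = 0.4270
E[S²] = E[S]²(1+C_s²) = 0.0225²·(1+0.678) = 0.0008495
Wq = λ·E[S²]/(2(1−ρ)) = 18.98·0.0008495/(2·0.5730) = 0.01407 hr

Final: 0.01407 hr


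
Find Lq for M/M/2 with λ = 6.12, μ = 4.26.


a = λ/μ = 1.4366; ρ = a/2 = 0.7183
P₀ = 0.163934
Lq = P₀·a^c·ρ / (c!·(1−ρ)²) = 0.163934·2.06388·0.7183/(2·0.07935)
= 1.53141

Final: 1.53141


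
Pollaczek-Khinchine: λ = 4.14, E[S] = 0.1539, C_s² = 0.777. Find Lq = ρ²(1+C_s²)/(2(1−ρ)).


ρ = λ·E[S] = 4.14·0.1539 = 0.6371
Lq = ρ²(1+C_s²)/(2(1−ρ)) = 0.4060·(1+0.777)/(2·0.3629)
= 0.4060·1.7770/0.7257 = 0.99404

Final: 0.99404


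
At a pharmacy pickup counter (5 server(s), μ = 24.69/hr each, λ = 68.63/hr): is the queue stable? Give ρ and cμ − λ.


Total capacity cμ = 5·24.69 = 123.45/hr
ρ = λ/(cμ) = 68.63/123.45 = 0.5559
Stable ⇔ ρ < 1: YES
Spare capacity = cμ − λ = 123.45 − 68.63 = 54.82/hr

Final: ρ = 0.5559; stable; margin = 54.82/hr


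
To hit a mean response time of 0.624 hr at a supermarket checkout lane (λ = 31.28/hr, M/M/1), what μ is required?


W = 1/(μ−λ) ⇒ μ − λ = 1/W = 1/0.624 = 1.6026
μ = λ + 1/W = 31.28 + 1.6026 = 32.8826 per hr

Final: 32.8826 /hr


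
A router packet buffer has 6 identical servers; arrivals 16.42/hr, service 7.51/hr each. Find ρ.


ρ = λ/(cμ) = 16.42/(6·7.51) = 16.42/45.06 = 0.3644

Final: 0.3644


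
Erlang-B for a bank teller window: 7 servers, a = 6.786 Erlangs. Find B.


B(c,a) = (a^c/c!) / Σ_{k=0}^{c} a^k/k!
a^7/7! = 131.482045
Σ terms (k=0..7): 1.00000 + 6.78600 + 23.02490 + 52.08232 + 88.35765 + 119.91901 + 135.62840 + 131.48205 = 558.280325
B = 131.482045/558.280325 = 0.235513

Final: 0.235513


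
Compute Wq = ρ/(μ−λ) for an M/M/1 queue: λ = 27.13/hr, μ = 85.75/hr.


ρ = 27.13/85.75 = 0.3164
Wq = ρ/(μ−λ) = 0.3164/(85.75 − 27.13) = 0.3164/58.62 = 0.005397 hr

Final: 0.005397 hr


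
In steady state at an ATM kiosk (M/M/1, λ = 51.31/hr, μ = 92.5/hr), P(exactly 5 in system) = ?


ρ = 51.31/92.5 = 0.5547
P_n = (1−ρ)·ρ^n = (1 − 0.5547)·0.5547^5 = 0.4453·0.052517 = 0.023386

Final: 0.023386


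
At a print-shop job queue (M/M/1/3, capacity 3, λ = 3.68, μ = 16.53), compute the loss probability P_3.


ρ = λ/μ = 3.68/16.53 = 0.2226
P_K = (1−ρ)ρ^K/(1−ρ^(K+1)) = (0.7774·0.011034)/(1 − 0.002456)
= 0.008577/0.997544 = 0.008599

Final: 0.008599


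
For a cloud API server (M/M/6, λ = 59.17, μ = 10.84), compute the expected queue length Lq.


a = λ/μ = 5.4585; ρ = a/6 = 0.9097
P₀ = 0.001877
Lq = P₀·a^c·ρ / (c!·(1−ρ)²) = 0.001877·26450.49004·0.9097/(720·0.008145)
= 7.69978

Final: 7.69978
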